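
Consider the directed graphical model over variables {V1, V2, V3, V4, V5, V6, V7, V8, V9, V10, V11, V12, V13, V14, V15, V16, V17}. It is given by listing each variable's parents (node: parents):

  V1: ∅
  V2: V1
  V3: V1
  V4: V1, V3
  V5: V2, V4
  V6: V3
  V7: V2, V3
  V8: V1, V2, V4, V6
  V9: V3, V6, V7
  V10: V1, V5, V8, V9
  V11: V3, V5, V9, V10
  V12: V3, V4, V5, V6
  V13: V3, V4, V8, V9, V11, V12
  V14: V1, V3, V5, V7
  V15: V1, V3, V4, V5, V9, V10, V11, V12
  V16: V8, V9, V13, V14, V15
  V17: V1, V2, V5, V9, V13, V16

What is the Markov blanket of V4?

V4's parents: V1, V3.
Children of V4: V5, V8, V12, V13, V15.
Parents of each child, excluding V4:
  parents(V5) \ {V4} = {V2}.
  parents(V8) \ {V4} = {V1, V2, V6}.
  V12's other parents are V3, V5, V6.
  V13's other parents are V3, V8, V9, V11, V12.
  V15 also has parents V1, V3, V5, V9, V10, V11, V12.
Union: {V1, V3} ∪ {V5, V8, V12, V13, V15} ∪ {V1, V2, V3, V5, V6, V8, V9, V10, V11, V12} = {V1, V2, V3, V5, V6, V8, V9, V10, V11, V12, V13, V15}.

{V1, V2, V3, V5, V6, V8, V9, V10, V11, V12, V13, V15}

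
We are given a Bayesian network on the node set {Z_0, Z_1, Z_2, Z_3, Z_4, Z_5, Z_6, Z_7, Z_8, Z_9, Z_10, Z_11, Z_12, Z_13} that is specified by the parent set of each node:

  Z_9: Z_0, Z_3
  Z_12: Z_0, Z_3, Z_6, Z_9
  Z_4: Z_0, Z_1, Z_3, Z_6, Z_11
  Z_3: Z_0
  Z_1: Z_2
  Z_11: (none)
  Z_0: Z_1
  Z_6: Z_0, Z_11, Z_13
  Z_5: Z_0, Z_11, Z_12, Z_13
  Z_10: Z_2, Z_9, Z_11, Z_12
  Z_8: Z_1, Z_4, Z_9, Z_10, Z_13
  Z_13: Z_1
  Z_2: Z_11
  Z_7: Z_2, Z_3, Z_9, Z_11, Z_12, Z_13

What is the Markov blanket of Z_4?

{Z_0, Z_1, Z_3, Z_6, Z_8, Z_9, Z_10, Z_11, Z_13}

Parents of Z_4: Z_0, Z_1, Z_3, Z_6, Z_11.
Z_4 has child Z_8.
Other parents of Z_4's children:
  Z_8 also has parents Z_1, Z_9, Z_10, Z_13.
MB(Z_4) = {Z_0, Z_1, Z_3, Z_6, Z_8, Z_9, Z_10, Z_11, Z_13}.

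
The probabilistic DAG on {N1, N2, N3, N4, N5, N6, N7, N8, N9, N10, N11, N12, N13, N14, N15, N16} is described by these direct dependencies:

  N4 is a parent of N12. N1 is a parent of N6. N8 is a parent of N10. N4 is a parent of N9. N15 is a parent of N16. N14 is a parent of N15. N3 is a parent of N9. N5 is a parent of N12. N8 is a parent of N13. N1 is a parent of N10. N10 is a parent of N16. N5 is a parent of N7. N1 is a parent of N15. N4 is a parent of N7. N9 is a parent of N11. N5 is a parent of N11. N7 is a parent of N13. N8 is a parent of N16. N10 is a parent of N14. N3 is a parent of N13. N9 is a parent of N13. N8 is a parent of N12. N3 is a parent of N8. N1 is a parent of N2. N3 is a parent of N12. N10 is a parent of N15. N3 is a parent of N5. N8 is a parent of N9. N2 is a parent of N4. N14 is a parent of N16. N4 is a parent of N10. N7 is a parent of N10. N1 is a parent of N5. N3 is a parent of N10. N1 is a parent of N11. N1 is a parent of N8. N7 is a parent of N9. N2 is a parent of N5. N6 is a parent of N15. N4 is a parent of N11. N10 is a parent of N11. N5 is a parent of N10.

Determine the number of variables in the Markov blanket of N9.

Pa(N9) = {N3, N4, N7, N8}.
Ch(N9) = {N11, N13}.
For each child, the remaining parents (spouses of N9):
  N11: N1, N4, N5, N10
  N13: N3, N7, N8
MB(N9) = {N1, N3, N4, N5, N7, N8, N10, N11, N13}, which has 9 nodes.

9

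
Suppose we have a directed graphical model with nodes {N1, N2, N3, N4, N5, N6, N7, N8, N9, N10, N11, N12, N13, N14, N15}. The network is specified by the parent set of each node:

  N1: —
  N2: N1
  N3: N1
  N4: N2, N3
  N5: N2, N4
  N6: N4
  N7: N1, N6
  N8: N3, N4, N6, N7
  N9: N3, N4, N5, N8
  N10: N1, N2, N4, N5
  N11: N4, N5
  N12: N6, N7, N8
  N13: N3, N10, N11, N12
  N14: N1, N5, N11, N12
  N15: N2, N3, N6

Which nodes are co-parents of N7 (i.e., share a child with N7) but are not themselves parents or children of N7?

{N3, N4}

Children of N7: N8, N12.
  N8 also has parents N3, N4, N6.
  N12 also has parents N6, N8.
Excluding nodes already adjacent to N7 (N1, N6, N8, N12), the co-parent-only contribution is {N3, N4}.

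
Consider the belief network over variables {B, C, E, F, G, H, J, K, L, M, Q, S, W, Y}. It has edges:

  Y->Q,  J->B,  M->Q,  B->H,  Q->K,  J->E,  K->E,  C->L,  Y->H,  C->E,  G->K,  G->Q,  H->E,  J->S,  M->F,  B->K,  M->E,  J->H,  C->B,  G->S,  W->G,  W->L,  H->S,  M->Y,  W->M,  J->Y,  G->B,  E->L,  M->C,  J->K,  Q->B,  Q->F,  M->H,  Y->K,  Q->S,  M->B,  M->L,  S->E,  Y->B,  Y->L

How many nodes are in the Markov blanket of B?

By definition, MB(B) is built from B's parents, B's children, and the co-parents of B.
B's children: H, K.
Pa(B) = {C, G, J, M, Q, Y}.
For each child, the remaining parents (spouses of B):
  H's other parents are J, M, Y.
  K's other parents are G, J, Q, Y.
MB(B) = {C, G, H, J, K, M, Q, Y}, which has 8 nodes.

8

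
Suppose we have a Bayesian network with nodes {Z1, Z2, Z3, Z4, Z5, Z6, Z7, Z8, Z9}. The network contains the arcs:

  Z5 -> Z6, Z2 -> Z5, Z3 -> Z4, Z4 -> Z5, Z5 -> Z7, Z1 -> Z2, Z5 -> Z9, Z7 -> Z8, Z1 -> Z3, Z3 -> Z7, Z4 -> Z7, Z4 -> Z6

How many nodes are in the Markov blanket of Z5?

6

By definition, MB(Z5) is built from Z5's parents, Z5's children, and the co-parents of Z5.
Parents of Z5: Z2, Z4.
Z5 has children Z6, Z7, Z9.
Co-parents of Z5 (other parents of its children):
  parents(Z6) \ {Z5} = {Z4}.
  Z7 also has parents Z3, Z4.
  Z9: no additional parents.
MB(Z5) = {Z2, Z3, Z4, Z6, Z7, Z9}, which has 6 nodes.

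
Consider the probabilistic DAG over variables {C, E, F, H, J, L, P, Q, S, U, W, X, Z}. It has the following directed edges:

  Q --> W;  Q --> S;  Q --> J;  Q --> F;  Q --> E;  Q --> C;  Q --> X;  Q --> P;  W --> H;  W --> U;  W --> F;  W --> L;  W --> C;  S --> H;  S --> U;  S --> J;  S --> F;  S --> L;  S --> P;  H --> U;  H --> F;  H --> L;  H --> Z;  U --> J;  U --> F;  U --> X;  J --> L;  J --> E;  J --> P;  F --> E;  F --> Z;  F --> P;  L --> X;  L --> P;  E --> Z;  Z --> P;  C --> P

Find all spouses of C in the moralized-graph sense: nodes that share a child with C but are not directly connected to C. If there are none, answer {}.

Children of C: P.
  parents(P) \ {C} = {F, J, L, Q, S, Z}.
Excluding nodes already adjacent to C (P, Q, W), the co-parent-only contribution is {F, J, L, S, Z}.

{F, J, L, S, Z}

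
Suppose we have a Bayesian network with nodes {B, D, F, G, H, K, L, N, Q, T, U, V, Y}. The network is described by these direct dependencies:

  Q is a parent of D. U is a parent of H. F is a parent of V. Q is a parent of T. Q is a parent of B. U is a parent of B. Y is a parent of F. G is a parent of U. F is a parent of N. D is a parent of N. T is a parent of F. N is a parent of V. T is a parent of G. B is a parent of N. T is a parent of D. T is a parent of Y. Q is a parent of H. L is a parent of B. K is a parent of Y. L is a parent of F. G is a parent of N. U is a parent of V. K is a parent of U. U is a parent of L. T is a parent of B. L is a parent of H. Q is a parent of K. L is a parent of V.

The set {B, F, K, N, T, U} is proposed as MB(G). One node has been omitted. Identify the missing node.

D

Children of G: N, U.
G's parents: T.
Co-parents of G (other parents of its children):
  U: K
  N: B, D, F
MB(G) = {B, D, F, K, N, T, U}.
Comparing with the claimed set, D is missing.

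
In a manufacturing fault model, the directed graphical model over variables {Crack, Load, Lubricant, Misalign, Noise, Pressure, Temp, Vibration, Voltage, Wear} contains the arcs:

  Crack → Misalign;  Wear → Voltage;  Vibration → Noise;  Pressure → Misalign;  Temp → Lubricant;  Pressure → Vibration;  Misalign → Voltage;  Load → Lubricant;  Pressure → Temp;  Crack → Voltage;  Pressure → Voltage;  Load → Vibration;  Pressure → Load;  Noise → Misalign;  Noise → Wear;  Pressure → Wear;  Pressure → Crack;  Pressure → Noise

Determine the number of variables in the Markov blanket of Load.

Load has parent Pressure.
Load has children Lubricant, Vibration.
Parents of each child, excluding Load:
  Vibration's other parent is Pressure.
  Lubricant also has parent Temp.
MB(Load) = {Lubricant, Pressure, Temp, Vibration}, which has 4 nodes.

4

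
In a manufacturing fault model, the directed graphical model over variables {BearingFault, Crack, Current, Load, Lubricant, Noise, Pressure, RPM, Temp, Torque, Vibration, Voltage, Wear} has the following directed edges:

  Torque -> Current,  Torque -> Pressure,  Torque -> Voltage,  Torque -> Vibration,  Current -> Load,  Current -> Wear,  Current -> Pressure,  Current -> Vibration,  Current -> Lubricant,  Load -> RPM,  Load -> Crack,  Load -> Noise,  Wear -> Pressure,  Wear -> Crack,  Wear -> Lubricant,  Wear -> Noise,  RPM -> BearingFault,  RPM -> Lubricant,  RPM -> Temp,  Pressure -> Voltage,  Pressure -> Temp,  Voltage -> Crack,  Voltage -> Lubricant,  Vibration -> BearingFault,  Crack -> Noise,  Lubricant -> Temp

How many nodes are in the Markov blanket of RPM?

Pa(RPM) = {Load}.
RPM's children: BearingFault, Lubricant, Temp.
Parents of each child, excluding RPM:
  parents(BearingFault) \ {RPM} = {Vibration}.
  parents(Lubricant) \ {RPM} = {Current, Voltage, Wear}.
  Temp's other parents are Lubricant, Pressure.
MB(RPM) = {BearingFault, Current, Load, Lubricant, Pressure, Temp, Vibration, Voltage, Wear}, which has 9 nodes.

9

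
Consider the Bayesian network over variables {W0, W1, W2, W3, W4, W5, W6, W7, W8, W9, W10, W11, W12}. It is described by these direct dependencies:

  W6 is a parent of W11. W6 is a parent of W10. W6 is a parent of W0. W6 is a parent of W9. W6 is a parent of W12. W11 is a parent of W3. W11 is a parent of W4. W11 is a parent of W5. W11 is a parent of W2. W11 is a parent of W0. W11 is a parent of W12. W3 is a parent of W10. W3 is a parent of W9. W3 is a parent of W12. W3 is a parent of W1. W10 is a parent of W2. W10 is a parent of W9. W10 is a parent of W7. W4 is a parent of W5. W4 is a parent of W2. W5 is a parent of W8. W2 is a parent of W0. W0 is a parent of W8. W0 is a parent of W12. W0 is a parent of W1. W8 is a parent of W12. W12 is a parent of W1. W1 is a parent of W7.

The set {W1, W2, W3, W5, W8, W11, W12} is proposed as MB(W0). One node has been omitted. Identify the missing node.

W6

Ch(W0) = {W1, W8, W12}.
Pa(W0) = {W2, W6, W11}.
Parents of each child, excluding W0:
  W8 also has parent W5.
  parents(W12) \ {W0} = {W3, W6, W8, W11}.
  parents(W1) \ {W0} = {W3, W12}.
MB(W0) = {W1, W2, W3, W5, W6, W8, W11, W12}.
Comparing with the claimed set, W6 is missing.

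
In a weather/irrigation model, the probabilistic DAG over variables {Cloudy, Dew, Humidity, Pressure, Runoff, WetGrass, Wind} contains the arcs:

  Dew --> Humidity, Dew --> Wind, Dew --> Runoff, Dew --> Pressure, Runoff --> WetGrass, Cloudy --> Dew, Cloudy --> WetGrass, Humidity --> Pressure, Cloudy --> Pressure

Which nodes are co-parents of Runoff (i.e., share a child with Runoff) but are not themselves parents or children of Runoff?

{Cloudy}

Children of Runoff: WetGrass.
  WetGrass's other parent is Cloudy.
Excluding nodes already adjacent to Runoff (Dew, WetGrass), the co-parent-only contribution is {Cloudy}.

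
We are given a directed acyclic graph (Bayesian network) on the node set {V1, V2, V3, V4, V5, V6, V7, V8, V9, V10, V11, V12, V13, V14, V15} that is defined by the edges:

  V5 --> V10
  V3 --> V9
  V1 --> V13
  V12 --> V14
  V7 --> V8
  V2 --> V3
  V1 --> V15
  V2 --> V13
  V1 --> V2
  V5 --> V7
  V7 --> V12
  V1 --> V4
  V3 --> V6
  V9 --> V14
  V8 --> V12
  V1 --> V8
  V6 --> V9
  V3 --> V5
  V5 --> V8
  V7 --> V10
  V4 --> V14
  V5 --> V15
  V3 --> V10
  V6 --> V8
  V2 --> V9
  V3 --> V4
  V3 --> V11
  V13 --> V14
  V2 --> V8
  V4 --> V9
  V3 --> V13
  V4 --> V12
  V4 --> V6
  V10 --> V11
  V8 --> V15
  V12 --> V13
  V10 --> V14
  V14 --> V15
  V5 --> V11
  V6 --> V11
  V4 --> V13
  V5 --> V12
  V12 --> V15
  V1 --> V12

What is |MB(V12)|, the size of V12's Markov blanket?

Recall MB(v) = parents ∪ children ∪ spouses, where spouses are the other parents of v's children.
V12 has children V13, V14, V15.
V12's parents: V1, V4, V5, V7, V8.
Co-parents of V12 (other parents of its children):
  V13's other parents are V1, V2, V3, V4.
  V14 also has parents V4, V9, V10, V13.
  V15 also has parents V1, V5, V8, V14.
MB(V12) = {V1, V2, V3, V4, V5, V7, V8, V9, V10, V13, V14, V15}, which has 12 nodes.

12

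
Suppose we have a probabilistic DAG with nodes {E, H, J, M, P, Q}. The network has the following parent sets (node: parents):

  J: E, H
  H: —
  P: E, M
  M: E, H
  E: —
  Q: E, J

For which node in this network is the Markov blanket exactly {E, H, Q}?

The target node must have every member of {E, H, Q} as a parent, child, or co-parent, and no others.
Parents of J: E, H; children: Q; co-parents: E.
These exactly cover the given set, so the node is J.

J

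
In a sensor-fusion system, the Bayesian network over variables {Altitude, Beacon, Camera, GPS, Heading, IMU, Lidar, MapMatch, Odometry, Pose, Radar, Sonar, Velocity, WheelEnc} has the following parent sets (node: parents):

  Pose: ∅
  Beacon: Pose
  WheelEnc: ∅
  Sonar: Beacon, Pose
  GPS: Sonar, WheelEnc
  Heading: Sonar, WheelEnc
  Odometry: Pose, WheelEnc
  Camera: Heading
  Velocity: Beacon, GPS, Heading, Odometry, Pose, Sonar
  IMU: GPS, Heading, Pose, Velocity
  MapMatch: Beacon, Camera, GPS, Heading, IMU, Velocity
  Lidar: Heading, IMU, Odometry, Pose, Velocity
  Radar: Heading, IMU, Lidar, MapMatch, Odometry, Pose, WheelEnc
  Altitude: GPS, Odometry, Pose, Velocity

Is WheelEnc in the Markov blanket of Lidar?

Yes

WheelEnc is a co-parent of Lidar: both are parents of Radar.
So WheelEnc ∈ MB(Lidar).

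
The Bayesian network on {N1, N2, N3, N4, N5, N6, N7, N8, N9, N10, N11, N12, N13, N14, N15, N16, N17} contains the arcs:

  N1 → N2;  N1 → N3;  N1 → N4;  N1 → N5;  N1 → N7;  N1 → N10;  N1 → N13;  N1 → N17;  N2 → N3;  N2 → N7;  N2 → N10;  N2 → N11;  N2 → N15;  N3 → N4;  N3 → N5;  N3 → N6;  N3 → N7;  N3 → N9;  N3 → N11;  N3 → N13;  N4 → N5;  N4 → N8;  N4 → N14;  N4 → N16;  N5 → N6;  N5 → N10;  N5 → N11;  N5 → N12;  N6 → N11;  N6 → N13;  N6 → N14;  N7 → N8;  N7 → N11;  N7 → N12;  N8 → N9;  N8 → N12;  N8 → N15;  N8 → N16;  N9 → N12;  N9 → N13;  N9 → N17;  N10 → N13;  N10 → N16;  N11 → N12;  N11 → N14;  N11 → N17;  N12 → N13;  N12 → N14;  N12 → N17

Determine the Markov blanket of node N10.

{N1, N2, N3, N4, N5, N6, N8, N9, N12, N13, N16}

By definition, MB(N10) is built from N10's parents, N10's children, and the co-parents of N10.
N10's parents: N1, N2, N5.
N10 has children N13, N16.
Other parents of N10's children:
  N13 also has parents N1, N3, N6, N9, N12.
  N16 also has parents N4, N8.
Taking the union gives {N1, N2, N3, N4, N5, N6, N8, N9, N12, N13, N16}.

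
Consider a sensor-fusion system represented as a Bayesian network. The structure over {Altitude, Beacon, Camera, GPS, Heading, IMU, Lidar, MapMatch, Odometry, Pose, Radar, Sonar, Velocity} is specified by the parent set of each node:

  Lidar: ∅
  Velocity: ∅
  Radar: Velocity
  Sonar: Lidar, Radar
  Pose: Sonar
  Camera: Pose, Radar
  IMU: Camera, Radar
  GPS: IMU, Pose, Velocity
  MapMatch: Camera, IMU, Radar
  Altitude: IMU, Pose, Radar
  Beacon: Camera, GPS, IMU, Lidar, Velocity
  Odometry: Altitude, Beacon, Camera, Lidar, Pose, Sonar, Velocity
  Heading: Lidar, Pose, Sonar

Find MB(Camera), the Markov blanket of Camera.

A node's Markov blanket = Pa ∪ Ch ∪ (parents of Ch other than the node itself).
Camera's parents: Pose, Radar.
Ch(Camera) = {Beacon, IMU, MapMatch, Odometry}.
Co-parents of Camera (other parents of its children):
  IMU also has parent Radar.
  MapMatch also has parents IMU, Radar.
  Beacon also has parents GPS, IMU, Lidar, Velocity.
  Odometry also has parents Altitude, Beacon, Lidar, Pose, Sonar, Velocity.
So the Markov blanket of Camera is {Altitude, Beacon, GPS, IMU, Lidar, MapMatch, Odometry, Pose, Radar, Sonar, Velocity}.

{Altitude, Beacon, GPS, IMU, Lidar, MapMatch, Odometry, Pose, Radar, Sonar, Velocity}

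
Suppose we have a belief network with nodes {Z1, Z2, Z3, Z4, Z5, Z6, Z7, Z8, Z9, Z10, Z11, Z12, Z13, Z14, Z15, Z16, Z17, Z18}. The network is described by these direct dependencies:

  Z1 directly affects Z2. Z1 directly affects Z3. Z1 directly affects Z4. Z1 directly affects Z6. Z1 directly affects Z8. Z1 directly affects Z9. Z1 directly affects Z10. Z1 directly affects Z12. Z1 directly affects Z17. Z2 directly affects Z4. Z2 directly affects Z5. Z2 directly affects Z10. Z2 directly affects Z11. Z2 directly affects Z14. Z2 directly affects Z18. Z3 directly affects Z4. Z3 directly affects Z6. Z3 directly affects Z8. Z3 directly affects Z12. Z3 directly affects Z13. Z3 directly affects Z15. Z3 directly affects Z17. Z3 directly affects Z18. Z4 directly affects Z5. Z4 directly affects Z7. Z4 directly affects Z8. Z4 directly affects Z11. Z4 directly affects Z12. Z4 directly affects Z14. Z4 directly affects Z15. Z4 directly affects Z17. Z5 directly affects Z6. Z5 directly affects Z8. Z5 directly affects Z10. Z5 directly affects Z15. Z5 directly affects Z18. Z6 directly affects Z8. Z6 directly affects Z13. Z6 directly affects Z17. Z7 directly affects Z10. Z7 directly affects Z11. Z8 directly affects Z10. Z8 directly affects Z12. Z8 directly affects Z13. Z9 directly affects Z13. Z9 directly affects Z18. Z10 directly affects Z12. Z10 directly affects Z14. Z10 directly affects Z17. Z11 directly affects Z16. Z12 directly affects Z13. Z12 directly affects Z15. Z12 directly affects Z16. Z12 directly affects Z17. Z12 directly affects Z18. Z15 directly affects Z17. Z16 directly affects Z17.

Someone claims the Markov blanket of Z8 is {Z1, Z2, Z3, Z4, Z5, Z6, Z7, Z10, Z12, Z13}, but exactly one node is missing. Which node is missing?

Z9

By definition, MB(Z8) is built from Z8's parents, Z8's children, and the co-parents of Z8.
Z8's parents: Z1, Z3, Z4, Z5, Z6.
Ch(Z8) = {Z10, Z12, Z13}.
Other parents of Z8's children:
  Z10: Z1, Z2, Z5, Z7
  Z12: Z1, Z3, Z4, Z10
  Z13: Z3, Z6, Z9, Z12
MB(Z8) = {Z1, Z2, Z3, Z4, Z5, Z6, Z7, Z9, Z10, Z12, Z13}.
Comparing with the claimed set, Z9 is missing.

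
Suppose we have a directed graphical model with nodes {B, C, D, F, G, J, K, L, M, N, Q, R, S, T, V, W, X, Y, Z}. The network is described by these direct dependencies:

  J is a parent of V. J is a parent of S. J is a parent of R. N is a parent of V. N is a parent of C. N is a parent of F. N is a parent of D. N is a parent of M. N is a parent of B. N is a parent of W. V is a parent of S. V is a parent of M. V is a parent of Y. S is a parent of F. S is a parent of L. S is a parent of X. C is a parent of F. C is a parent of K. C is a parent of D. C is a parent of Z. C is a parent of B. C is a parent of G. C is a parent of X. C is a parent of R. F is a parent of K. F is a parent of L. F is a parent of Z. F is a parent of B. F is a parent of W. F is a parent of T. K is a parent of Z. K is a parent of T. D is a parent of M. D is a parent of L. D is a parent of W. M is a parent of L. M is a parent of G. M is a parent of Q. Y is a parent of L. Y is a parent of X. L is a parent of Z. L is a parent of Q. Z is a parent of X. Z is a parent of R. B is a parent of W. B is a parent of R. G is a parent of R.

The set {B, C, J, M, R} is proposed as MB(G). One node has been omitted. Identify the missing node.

Recall MB(v) = parents ∪ children ∪ spouses, where spouses are the other parents of v's children.
Children of G: R.
Parents of G: C, M.
For each child, the remaining parents (spouses of G):
  parents(R) \ {G} = {B, C, J, Z}.
MB(G) = {B, C, J, M, R, Z}.
Comparing with the claimed set, Z is missing.

Z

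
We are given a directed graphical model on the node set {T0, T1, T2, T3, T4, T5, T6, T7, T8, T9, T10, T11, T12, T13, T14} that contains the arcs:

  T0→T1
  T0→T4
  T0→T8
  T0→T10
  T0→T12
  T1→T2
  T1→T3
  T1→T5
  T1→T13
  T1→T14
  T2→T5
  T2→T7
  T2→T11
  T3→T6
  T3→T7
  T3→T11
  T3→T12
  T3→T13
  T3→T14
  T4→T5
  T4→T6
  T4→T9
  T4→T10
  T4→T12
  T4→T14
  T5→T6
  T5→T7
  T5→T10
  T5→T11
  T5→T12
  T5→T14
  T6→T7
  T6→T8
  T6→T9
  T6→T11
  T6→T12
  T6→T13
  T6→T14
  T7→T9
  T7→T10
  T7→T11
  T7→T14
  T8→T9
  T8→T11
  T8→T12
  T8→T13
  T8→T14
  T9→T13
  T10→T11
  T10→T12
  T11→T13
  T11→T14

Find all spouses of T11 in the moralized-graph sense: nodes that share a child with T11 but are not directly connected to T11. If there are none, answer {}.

{T1, T4, T9}

Children of T11: T13, T14.
  T13's other parents are T1, T3, T6, T8, T9.
  T14 also has parents T1, T3, T4, T5, T6, T7, T8.
Excluding nodes already adjacent to T11 (T2, T3, T5, T6, T7, T8, T10, T13, T14), the co-parent-only contribution is {T1, T4, T9}.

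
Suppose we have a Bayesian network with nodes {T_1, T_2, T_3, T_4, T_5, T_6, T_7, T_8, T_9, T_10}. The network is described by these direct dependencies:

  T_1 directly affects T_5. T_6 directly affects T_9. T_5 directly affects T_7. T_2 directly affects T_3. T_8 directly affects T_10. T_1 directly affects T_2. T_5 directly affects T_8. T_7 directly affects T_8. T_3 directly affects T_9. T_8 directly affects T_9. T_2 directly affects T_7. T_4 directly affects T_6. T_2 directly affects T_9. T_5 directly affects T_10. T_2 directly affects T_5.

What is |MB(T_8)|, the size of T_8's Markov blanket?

T_8 has parents T_5, T_7.
T_8's children: T_9, T_10.
Co-parents of T_8 (other parents of its children):
  T_9 also has parents T_2, T_3, T_6.
  parents(T_10) \ {T_8} = {T_5}.
MB(T_8) = {T_2, T_3, T_5, T_6, T_7, T_9, T_10}, which has 7 nodes.

7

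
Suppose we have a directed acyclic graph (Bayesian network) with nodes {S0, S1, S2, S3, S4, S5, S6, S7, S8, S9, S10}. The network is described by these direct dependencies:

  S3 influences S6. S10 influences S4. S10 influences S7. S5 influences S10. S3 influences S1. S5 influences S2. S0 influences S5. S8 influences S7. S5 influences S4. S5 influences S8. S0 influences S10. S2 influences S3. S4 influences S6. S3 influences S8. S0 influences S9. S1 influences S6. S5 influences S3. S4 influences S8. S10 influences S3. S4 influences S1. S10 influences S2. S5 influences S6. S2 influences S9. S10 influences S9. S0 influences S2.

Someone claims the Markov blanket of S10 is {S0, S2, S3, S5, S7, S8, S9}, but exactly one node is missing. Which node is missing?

S10 has parents S0, S5.
Ch(S10) = {S2, S3, S4, S7, S9}.
Co-parents of S10 (other parents of its children):
  S2 also has parents S0, S5.
  parents(S4) \ {S10} = {S5}.
  S3 also has parents S2, S5.
  S9's other parents are S0, S2.
  parents(S7) \ {S10} = {S8}.
MB(S10) = {S0, S2, S3, S4, S5, S7, S8, S9}.
Comparing with the claimed set, S4 is missing.

S4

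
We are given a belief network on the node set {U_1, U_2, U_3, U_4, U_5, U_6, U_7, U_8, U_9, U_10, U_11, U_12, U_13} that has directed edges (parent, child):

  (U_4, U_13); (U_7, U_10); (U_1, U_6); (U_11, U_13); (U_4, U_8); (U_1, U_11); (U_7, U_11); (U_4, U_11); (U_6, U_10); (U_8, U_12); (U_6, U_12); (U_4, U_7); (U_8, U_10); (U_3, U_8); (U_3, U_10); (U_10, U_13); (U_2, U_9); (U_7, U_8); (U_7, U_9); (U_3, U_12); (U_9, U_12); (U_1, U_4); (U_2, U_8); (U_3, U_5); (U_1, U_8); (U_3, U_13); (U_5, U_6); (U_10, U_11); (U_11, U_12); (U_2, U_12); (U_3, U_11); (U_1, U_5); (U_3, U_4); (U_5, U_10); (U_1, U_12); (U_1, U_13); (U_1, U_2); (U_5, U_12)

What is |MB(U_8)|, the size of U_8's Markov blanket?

11

The Markov blanket of a node is its parents, its children, and the other parents of its children.
U_8 has parents U_1, U_2, U_3, U_4, U_7.
Ch(U_8) = {U_10, U_12}.
Co-parents of U_8 (other parents of its children):
  U_10: U_3, U_5, U_6, U_7
  U_12: U_1, U_2, U_3, U_5, U_6, U_9, U_11
MB(U_8) = {U_1, U_2, U_3, U_4, U_5, U_6, U_7, U_9, U_10, U_11, U_12}, which has 11 nodes.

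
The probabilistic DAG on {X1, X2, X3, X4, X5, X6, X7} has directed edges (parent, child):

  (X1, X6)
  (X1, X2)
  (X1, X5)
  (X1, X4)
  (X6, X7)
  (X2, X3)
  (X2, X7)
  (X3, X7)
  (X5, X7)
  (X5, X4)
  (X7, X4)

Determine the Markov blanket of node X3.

The Markov blanket of a node is its parents, its children, and the other parents of its children.
X3's parents: X2.
Children of X3: X7.
For each child, the remaining parents (spouses of X3):
  X7: X2, X5, X6
Taking the union gives {X2, X5, X6, X7}.

{X2, X5, X6, X7}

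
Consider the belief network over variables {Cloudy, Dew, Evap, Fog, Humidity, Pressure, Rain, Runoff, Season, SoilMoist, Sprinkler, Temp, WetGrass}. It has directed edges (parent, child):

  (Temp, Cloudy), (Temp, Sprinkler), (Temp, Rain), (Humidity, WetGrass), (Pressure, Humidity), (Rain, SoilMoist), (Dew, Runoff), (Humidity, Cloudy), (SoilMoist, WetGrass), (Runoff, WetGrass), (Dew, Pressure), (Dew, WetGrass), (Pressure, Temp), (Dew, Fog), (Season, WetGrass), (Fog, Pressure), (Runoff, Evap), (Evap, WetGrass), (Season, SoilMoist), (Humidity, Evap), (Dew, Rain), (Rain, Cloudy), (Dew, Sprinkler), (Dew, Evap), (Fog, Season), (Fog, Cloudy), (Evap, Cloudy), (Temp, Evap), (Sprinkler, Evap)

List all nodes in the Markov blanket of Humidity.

Ch(Humidity) = {Cloudy, Evap, WetGrass}.
Humidity's parents: Pressure.
For each child, the remaining parents (spouses of Humidity):
  parents(Evap) \ {Humidity} = {Dew, Runoff, Sprinkler, Temp}.
  WetGrass's other parents are Dew, Evap, Runoff, Season, SoilMoist.
  Cloudy also has parents Evap, Fog, Rain, Temp.
Taking the union gives {Cloudy, Dew, Evap, Fog, Pressure, Rain, Runoff, Season, SoilMoist, Sprinkler, Temp, WetGrass}.

{Cloudy, Dew, Evap, Fog, Pressure, Rain, Runoff, Season, SoilMoist, Sprinkler, Temp, WetGrass}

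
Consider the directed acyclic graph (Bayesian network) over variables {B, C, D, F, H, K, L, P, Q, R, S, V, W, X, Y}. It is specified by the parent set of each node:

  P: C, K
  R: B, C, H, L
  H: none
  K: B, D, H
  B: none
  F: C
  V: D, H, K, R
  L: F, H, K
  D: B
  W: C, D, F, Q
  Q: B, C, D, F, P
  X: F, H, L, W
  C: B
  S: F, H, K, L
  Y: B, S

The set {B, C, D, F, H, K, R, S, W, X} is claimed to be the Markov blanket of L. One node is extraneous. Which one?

Recall MB(v) = parents ∪ children ∪ spouses, where spouses are the other parents of v's children.
L's parents: F, H, K.
Children of L: R, S, X.
For each child, the remaining parents (spouses of L):
  R also has parents B, C, H.
  parents(S) \ {L} = {F, H, K}.
  X's other parents are F, H, W.
MB(L) = {B, C, F, H, K, R, S, W, X}.
D is neither a parent, child, nor co-parent of L, so it does not belong.

D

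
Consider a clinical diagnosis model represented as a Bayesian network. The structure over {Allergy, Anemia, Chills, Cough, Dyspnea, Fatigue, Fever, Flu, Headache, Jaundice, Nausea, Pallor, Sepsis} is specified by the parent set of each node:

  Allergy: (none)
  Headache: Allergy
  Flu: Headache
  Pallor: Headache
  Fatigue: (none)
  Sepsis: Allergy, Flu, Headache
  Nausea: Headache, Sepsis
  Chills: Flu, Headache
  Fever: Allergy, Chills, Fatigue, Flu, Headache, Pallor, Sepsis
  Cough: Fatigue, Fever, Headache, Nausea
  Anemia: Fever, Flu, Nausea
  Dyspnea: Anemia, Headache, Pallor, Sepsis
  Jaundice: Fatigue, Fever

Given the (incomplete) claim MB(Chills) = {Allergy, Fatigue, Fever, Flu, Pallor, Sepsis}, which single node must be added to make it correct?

Headache

A node's Markov blanket = Pa ∪ Ch ∪ (parents of Ch other than the node itself).
Parents of Chills: Flu, Headache.
Chills's children: Fever.
For each child, the remaining parents (spouses of Chills):
  Fever also has parents Allergy, Fatigue, Flu, Headache, Pallor, Sepsis.
MB(Chills) = {Allergy, Fatigue, Fever, Flu, Headache, Pallor, Sepsis}.
Comparing with the claimed set, Headache is missing.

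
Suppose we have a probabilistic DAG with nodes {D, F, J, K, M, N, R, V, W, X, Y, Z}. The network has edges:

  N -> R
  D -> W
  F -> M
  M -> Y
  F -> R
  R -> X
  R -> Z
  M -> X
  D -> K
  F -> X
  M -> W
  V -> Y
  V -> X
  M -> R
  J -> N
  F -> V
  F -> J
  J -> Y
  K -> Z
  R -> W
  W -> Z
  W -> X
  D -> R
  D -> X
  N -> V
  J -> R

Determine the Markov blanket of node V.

{D, F, J, M, N, R, W, X, Y}

V's parents: F, N.
Ch(V) = {X, Y}.
Parents of each child, excluding V:
  X also has parents D, F, M, R, W.
  parents(Y) \ {V} = {J, M}.
MB(V) = {D, F, J, M, N, R, W, X, Y}.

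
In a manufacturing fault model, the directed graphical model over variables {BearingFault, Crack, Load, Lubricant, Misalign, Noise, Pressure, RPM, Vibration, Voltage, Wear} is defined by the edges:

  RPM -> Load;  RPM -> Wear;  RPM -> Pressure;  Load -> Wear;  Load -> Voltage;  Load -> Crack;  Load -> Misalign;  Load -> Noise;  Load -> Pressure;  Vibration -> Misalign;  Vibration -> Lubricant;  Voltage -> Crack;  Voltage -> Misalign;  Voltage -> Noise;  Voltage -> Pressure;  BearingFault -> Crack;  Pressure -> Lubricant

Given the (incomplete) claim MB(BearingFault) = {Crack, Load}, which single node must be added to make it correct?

Voltage

Recall MB(v) = parents ∪ children ∪ spouses, where spouses are the other parents of v's children.
BearingFault has no parents.
BearingFault has child Crack.
Parents of each child, excluding BearingFault:
  Crack: Load, Voltage
MB(BearingFault) = {Crack, Load, Voltage}.
Comparing with the claimed set, Voltage is missing.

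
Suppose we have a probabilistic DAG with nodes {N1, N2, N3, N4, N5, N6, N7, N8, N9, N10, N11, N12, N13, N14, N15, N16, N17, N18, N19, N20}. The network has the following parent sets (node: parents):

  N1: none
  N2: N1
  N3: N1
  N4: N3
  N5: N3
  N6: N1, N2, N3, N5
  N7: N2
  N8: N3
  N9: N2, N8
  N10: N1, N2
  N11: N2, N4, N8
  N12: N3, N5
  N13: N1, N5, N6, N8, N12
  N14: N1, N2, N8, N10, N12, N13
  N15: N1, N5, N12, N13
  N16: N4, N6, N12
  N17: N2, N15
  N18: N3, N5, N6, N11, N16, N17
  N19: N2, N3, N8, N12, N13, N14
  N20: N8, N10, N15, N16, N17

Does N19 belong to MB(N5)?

No

By definition, MB(N5) is built from N5's parents, N5's children, and the co-parents of N5.
N5's parents: N3.
N5 has children N6, N12, N13, N15, N18.
Parents of each child, excluding N5:
  N6's other parents are N1, N2, N3.
  N12 also has parent N3.
  parents(N13) \ {N5} = {N1, N6, N8, N12}.
  parents(N15) \ {N5} = {N1, N12, N13}.
  N18's other parents are N3, N6, N11, N16, N17.
MB(N5) = {N1, N2, N3, N6, N8, N11, N12, N13, N15, N16, N17, N18}; N19 is not in this set.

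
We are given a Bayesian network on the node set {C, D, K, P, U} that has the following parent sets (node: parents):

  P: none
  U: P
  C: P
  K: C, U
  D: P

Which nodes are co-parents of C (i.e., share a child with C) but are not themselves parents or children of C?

Children of C: K.
  K: U
Excluding nodes already adjacent to C (K, P), the co-parent-only contribution is {U}.

{U}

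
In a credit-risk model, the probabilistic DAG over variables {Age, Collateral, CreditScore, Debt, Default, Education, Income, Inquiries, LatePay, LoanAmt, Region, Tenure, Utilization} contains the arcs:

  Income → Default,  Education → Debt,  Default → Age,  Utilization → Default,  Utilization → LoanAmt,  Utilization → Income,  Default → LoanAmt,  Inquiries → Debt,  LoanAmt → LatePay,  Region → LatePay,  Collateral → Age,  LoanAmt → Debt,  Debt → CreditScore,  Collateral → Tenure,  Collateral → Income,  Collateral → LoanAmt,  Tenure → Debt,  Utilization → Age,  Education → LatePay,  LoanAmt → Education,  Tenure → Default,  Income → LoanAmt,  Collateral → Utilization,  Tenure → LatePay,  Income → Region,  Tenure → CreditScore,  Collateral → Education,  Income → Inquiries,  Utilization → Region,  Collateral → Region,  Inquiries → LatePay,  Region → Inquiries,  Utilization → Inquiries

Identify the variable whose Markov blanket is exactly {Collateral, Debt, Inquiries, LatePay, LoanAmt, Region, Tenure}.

Education

The target node must have every member of {Collateral, Debt, Inquiries, LatePay, LoanAmt, Region, Tenure} as a parent, child, or co-parent, and no others.
Parents of Education: Collateral, LoanAmt; children: Debt, LatePay; co-parents: Inquiries, LoanAmt, Region, Tenure.
These exactly cover the given set, so the node is Education.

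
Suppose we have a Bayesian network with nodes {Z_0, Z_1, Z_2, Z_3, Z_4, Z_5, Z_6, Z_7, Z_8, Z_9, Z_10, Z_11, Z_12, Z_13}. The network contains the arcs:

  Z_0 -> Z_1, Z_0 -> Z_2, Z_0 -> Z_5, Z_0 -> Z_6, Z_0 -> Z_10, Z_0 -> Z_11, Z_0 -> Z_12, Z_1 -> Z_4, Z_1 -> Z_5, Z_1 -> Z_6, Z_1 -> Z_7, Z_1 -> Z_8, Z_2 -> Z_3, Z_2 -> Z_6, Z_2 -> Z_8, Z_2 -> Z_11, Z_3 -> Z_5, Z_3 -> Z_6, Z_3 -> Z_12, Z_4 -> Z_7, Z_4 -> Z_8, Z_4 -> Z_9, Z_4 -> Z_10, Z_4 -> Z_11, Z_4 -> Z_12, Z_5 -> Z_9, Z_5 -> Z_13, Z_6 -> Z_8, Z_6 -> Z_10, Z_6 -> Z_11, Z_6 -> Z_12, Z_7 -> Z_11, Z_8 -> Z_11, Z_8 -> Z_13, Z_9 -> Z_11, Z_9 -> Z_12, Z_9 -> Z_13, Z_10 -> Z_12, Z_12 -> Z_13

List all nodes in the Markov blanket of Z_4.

Z_4's children: Z_7, Z_8, Z_9, Z_10, Z_11, Z_12.
Parents of Z_4: Z_1.
Other parents of Z_4's children:
  parents(Z_7) \ {Z_4} = {Z_1}.
  Z_8's other parents are Z_1, Z_2, Z_6.
  parents(Z_9) \ {Z_4} = {Z_5}.
  Z_10's other parents are Z_0, Z_6.
  Z_11 also has parents Z_0, Z_2, Z_6, Z_7, Z_8, Z_9.
  Z_12 also has parents Z_0, Z_3, Z_6, Z_9, Z_10.
MB(Z_4) = {Z_0, Z_1, Z_2, Z_3, Z_5, Z_6, Z_7, Z_8, Z_9, Z_10, Z_11, Z_12}.

{Z_0, Z_1, Z_2, Z_3, Z_5, Z_6, Z_7, Z_8, Z_9, Z_10, Z_11, Z_12}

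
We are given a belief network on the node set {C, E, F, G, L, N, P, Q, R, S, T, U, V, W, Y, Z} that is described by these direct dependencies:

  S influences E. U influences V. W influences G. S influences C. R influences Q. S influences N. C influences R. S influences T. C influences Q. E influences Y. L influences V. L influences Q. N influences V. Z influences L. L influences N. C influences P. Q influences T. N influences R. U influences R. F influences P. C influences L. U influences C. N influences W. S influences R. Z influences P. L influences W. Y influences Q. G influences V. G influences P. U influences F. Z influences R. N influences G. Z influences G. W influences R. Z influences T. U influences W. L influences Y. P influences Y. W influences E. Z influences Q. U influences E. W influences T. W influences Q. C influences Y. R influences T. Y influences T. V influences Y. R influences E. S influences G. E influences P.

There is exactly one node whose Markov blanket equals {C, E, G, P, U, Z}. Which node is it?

The target node must have every member of {C, E, G, P, U, Z} as a parent, child, or co-parent, and no others.
Parents of F: U; children: P; co-parents: C, E, G, Z.
These exactly cover the given set, so the node is F.

F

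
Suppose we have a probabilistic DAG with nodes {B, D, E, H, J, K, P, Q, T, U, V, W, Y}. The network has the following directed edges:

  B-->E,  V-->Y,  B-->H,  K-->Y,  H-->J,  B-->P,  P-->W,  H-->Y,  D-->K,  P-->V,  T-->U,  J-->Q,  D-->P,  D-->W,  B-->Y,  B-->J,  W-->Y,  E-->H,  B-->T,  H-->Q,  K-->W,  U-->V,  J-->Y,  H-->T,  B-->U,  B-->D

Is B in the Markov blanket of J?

Yes

B is a parent of J.
So B ∈ MB(J).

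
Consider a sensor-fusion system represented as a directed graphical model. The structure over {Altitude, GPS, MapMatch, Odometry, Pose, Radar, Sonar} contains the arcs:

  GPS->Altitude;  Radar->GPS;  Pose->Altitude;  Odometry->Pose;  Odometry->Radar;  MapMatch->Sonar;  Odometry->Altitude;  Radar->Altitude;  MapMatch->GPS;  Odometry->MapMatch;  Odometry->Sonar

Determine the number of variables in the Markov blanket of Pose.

4

Pose has parent Odometry.
Pose's children: Altitude.
For each child, the remaining parents (spouses of Pose):
  Altitude also has parents GPS, Odometry, Radar.
MB(Pose) = {Altitude, GPS, Odometry, Radar}, which has 4 nodes.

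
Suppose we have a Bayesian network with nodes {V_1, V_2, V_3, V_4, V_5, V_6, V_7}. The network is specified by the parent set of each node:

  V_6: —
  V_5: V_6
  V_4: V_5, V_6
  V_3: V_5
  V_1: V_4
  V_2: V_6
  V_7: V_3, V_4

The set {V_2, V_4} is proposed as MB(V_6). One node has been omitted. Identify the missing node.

V_5

Parents of V_6: none.
Children of V_6: V_2, V_4, V_5.
Co-parents of V_6 (other parents of its children):
  V_5 has no other parent.
  parents(V_4) \ {V_6} = {V_5}.
  V_2: no additional parents.
MB(V_6) = {V_2, V_4, V_5}.
Comparing with the claimed set, V_5 is missing.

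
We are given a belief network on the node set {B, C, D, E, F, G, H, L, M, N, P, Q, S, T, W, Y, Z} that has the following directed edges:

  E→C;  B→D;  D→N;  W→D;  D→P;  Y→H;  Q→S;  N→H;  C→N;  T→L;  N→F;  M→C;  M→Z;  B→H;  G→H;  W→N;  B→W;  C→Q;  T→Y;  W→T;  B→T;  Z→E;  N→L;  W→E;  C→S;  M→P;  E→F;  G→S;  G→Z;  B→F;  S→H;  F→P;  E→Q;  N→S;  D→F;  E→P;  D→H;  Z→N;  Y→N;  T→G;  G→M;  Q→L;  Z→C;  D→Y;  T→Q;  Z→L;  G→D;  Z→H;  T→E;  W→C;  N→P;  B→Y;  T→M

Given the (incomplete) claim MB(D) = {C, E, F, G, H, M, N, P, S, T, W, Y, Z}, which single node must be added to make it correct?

B

By definition, MB(D) is built from D's parents, D's children, and the co-parents of D.
D's parents: B, G, W.
D's children: F, H, N, P, Y.
For each child, the remaining parents (spouses of D):
  Y's other parents are B, T.
  N's other parents are C, W, Y, Z.
  F also has parents B, E, N.
  parents(H) \ {D} = {B, G, N, S, Y, Z}.
  P's other parents are E, F, M, N.
MB(D) = {B, C, E, F, G, H, M, N, P, S, T, W, Y, Z}.
Comparing with the claimed set, B is missing.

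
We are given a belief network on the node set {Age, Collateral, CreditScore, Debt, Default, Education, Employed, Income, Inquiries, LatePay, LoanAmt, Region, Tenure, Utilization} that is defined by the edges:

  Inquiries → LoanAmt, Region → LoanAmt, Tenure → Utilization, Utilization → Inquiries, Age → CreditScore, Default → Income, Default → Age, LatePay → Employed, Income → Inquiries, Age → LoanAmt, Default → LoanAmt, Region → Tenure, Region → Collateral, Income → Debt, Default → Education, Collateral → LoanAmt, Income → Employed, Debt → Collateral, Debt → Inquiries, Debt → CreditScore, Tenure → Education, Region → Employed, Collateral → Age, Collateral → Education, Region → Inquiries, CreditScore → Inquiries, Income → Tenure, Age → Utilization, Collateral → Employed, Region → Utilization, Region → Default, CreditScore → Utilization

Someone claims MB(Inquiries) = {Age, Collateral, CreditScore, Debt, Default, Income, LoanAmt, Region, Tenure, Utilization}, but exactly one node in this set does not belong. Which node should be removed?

Inquiries has parents CreditScore, Debt, Income, Region, Utilization.
Ch(Inquiries) = {LoanAmt}.
Other parents of Inquiries's children:
  parents(LoanAmt) \ {Inquiries} = {Age, Collateral, Default, Region}.
MB(Inquiries) = {Age, Collateral, CreditScore, Debt, Default, Income, LoanAmt, Region, Utilization}.
Tenure is neither a parent, child, nor co-parent of Inquiries, so it does not belong.

Tenure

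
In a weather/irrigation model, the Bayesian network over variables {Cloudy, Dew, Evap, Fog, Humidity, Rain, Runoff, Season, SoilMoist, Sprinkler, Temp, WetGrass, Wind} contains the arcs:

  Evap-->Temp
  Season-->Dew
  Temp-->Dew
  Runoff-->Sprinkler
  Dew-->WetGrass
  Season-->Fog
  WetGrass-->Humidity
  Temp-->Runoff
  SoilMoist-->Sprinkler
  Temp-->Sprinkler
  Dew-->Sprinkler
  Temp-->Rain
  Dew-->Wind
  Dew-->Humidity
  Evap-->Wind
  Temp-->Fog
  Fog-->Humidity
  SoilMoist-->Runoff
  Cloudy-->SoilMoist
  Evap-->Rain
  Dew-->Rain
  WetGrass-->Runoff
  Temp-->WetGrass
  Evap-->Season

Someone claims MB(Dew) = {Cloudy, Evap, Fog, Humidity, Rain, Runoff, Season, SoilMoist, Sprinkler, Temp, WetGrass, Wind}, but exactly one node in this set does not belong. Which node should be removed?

Recall MB(v) = parents ∪ children ∪ spouses, where spouses are the other parents of v's children.
Dew's parents: Season, Temp.
Dew has children Humidity, Rain, Sprinkler, WetGrass, Wind.
Parents of each child, excluding Dew:
  WetGrass: Temp
  Sprinkler: Runoff, SoilMoist, Temp
  Wind: Evap
  Humidity: Fog, WetGrass
  Rain: Evap, Temp
MB(Dew) = {Evap, Fog, Humidity, Rain, Runoff, Season, SoilMoist, Sprinkler, Temp, WetGrass, Wind}.
Cloudy is neither a parent, child, nor co-parent of Dew, so it does not belong.

Cloudy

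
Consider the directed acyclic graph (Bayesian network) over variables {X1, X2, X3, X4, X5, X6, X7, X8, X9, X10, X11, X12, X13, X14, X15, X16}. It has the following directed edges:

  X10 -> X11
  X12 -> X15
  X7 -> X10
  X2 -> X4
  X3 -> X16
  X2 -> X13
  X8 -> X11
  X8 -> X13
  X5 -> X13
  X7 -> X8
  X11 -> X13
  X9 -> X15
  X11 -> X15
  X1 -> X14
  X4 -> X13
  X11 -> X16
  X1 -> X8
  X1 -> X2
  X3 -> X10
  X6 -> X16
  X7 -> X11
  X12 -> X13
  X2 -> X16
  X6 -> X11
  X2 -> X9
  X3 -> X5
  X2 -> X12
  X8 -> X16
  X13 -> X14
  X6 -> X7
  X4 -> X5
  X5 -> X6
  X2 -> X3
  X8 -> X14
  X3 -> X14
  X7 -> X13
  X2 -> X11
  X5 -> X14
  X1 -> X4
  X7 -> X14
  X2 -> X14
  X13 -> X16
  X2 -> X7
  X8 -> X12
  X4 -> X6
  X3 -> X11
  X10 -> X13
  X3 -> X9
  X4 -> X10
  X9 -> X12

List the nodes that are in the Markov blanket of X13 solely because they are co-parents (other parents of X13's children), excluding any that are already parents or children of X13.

{X1, X3, X6}

Children of X13: X14, X16.
  X14 also has parents X1, X2, X3, X5, X7, X8.
  X16 also has parents X2, X3, X6, X8, X11.
Excluding nodes already adjacent to X13 (X2, X4, X5, X7, X8, X10, X11, X12, X14, X16), the co-parent-only contribution is {X1, X3, X6}.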